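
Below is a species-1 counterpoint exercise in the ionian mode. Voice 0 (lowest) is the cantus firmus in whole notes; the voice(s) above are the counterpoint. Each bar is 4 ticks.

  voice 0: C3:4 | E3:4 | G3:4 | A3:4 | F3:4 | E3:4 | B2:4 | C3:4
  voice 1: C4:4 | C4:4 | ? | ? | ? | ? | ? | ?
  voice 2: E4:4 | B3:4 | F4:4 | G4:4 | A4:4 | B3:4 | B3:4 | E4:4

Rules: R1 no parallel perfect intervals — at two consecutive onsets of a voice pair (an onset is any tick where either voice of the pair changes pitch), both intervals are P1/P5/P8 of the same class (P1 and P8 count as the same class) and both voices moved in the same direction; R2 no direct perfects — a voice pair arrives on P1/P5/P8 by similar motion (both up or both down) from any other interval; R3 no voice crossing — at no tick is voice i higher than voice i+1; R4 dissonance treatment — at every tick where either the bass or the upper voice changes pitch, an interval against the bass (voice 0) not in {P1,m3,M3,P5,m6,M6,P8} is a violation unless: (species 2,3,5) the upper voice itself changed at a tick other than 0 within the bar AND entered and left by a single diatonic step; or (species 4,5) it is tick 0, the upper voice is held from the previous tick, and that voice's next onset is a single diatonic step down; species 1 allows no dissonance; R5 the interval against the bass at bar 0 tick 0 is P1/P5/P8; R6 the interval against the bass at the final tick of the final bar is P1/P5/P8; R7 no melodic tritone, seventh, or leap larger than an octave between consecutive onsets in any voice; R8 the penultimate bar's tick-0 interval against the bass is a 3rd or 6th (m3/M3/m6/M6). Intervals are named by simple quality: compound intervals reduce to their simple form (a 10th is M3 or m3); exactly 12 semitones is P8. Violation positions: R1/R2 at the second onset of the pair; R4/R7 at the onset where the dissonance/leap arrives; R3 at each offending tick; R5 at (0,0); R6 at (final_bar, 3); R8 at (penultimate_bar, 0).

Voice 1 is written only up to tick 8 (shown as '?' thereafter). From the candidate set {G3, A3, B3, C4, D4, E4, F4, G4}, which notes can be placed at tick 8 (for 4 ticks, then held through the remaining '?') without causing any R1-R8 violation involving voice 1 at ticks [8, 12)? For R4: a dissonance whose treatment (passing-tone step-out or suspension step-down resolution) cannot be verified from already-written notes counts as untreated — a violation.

G3: legal
A3: violates R4
B3: legal
C4: violates R4
D4: violates R2
E4: legal
F4: violates R2,R4
G4: violates R2,R3

{B3, E4, G3}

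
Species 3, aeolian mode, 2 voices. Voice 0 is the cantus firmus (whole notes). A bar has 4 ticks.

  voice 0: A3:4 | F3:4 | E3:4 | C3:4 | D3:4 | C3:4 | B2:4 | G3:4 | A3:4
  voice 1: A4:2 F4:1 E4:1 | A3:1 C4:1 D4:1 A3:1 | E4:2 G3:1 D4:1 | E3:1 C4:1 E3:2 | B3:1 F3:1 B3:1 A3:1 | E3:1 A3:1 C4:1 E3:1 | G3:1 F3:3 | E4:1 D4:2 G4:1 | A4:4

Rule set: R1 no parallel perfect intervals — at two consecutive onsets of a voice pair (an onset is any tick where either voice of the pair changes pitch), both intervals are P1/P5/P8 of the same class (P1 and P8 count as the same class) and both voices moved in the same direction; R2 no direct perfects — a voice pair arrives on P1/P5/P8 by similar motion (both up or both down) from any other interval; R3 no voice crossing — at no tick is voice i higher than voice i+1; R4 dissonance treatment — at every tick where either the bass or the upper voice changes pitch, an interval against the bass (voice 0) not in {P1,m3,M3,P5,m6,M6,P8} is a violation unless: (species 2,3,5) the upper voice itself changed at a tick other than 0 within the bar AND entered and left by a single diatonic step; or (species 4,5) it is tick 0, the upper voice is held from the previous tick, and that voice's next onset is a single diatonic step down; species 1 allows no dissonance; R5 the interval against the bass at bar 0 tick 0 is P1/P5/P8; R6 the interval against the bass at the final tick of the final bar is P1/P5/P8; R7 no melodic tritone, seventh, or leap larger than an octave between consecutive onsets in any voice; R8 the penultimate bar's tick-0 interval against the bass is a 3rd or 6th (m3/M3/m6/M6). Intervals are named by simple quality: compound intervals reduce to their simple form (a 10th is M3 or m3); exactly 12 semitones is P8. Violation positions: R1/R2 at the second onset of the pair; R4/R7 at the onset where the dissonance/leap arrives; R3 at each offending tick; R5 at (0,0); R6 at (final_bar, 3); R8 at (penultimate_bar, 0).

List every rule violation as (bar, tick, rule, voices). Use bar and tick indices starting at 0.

(2, 3, R4, (0, 1))
(3, 0, R7, (1,))
(4, 1, R7, (1,))
(4, 2, R7, (1,))
(6, 1, R4, (0, 1))
(7, 0, R7, (1,))
(8, 0, R1, (0, 1))

bar 0: v0=A3 v1=A4 downbeat P8
bar 1: v0=F3 v1=A3 downbeat M3
bar 2: v0=E3 v1=E4 downbeat P8
bar 3: v0=C3 v1=E3 downbeat M3
bar 4: v0=D3 v1=B3 downbeat M6
bar 5: v0=C3 v1=E3 downbeat M3
bar 6: v0=B2 v1=G3 downbeat m6
bar 7: v0=G3 v1=E4 downbeat M6
bar 8: v0=A3 v1=A4 downbeat P8
  -> R4 @ bar 2 tick 3 v(0, 1): E3/D4 m7 untreated
  -> R7 @ bar 3 tick 0 v(1,): D4->E3 leap 10st
  -> R7 @ bar 4 tick 1 v(1,): B3->F3 leap 6st
  -> R7 @ bar 4 tick 2 v(1,): F3->B3 leap 6st
  -> R4 @ bar 6 tick 1 v(0, 1): B2/F3 TT untreated
  -> R7 @ bar 7 tick 0 v(1,): F3->E4 leap 11st
  -> R1 @ bar 8 tick 0 v(0, 1): G3/G4 P8 -> A3/A4 P8 similar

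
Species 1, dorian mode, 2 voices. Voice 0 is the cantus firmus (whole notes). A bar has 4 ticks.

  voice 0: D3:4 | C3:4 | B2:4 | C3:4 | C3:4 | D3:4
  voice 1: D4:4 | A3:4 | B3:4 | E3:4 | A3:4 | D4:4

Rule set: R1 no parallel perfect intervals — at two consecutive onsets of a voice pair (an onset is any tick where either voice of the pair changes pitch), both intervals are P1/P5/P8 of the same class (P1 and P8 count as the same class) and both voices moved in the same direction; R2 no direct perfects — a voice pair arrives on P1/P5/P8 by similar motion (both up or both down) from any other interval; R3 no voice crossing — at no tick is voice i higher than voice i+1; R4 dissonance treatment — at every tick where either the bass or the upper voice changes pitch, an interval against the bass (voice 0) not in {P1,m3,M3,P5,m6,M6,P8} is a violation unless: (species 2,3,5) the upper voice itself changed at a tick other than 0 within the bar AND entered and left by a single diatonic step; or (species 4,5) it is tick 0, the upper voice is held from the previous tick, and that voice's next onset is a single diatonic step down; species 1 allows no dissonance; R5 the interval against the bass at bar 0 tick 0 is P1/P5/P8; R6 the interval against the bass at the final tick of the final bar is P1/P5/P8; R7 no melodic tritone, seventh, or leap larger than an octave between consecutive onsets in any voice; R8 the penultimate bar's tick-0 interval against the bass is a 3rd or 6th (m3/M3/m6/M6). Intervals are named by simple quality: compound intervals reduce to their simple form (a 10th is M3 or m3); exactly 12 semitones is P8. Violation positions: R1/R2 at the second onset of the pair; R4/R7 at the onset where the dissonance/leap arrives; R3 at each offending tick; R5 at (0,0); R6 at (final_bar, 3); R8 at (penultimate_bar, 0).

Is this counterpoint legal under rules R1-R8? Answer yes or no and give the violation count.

No (1 violations)

bar 0: v0=D3 v1=D4 (P8)
bar 1: v0=C3 v1=A3 (M6)
bar 2: v0=B2 v1=B3 (P8)
bar 3: v0=C3 v1=E3 (M3)
bar 4: v0=C3 v1=A3 (M6)
bar 5: v0=D3 v1=D4 (P8)
  R2 @ bar5.0: C3/A3 M6 -> D3/D4 P8 similar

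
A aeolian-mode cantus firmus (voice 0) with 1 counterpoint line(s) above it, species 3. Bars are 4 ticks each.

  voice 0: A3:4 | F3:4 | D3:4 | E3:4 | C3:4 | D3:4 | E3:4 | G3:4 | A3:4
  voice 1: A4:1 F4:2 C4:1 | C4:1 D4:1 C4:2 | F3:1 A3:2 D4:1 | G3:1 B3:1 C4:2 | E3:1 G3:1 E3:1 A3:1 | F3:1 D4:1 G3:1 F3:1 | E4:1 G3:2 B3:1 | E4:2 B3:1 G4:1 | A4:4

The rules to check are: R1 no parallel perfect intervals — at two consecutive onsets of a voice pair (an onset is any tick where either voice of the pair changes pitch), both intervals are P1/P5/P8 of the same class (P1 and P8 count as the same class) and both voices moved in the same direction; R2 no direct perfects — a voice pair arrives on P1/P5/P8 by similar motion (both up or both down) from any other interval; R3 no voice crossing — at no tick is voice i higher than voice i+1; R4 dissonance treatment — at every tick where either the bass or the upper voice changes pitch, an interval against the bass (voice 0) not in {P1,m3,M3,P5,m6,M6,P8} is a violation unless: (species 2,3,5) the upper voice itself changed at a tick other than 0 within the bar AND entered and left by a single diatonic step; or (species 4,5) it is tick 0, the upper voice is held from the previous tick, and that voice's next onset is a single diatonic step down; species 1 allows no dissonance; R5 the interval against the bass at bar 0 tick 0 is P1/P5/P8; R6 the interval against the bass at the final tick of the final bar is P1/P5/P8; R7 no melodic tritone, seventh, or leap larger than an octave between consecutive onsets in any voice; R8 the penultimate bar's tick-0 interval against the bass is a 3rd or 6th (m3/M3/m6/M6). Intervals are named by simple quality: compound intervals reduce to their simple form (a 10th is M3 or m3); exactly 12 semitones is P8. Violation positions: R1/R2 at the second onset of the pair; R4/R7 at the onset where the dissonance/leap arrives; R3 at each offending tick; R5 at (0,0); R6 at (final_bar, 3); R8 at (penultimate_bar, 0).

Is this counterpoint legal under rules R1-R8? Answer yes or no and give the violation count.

No (4 violations)

bar 0: v0=A3 v1=A4 (P8)
bar 1: v0=F3 v1=C4 (P5)
bar 2: v0=D3 v1=F3 (m3)
bar 3: v0=E3 v1=G3 (m3)
bar 4: v0=C3 v1=E3 (M3)
bar 5: v0=D3 v1=F3 (m3)
bar 6: v0=E3 v1=E4 (P8)
bar 7: v0=G3 v1=E4 (M6)
bar 8: v0=A3 v1=A4 (P8)
  R4 @ bar5.2: D3/G3 P4 untreated
  R2 @ bar6.0: D3/F3 m3 -> E3/E4 P8 similar
  R7 @ bar6.0: F3->E4 leap 11st
  R1 @ bar8.0: G3/G4 P8 -> A3/A4 P8 similar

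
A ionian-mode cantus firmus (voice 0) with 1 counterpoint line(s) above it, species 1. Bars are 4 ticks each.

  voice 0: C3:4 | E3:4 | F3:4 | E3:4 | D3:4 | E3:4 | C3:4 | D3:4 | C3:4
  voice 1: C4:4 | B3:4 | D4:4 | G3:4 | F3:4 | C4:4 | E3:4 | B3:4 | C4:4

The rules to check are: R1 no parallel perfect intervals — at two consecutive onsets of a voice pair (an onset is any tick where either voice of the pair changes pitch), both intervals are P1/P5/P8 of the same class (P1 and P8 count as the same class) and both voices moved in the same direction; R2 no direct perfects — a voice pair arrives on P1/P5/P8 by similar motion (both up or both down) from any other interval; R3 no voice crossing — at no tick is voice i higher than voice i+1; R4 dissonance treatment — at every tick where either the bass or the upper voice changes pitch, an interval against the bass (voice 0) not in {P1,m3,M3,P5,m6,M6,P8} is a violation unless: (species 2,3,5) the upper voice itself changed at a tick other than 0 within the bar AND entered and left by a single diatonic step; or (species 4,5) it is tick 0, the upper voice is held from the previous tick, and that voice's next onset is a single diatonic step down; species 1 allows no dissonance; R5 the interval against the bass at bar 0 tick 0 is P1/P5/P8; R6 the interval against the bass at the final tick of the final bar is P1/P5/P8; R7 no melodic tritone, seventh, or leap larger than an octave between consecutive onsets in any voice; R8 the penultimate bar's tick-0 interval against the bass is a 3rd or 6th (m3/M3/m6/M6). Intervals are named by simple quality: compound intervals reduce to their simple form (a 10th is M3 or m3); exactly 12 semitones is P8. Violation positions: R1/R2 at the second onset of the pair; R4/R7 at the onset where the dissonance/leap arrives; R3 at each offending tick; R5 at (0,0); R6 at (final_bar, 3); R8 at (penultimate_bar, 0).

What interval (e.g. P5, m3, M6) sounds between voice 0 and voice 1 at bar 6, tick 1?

M3

voice 0=C3 voice 1=E3 -> M3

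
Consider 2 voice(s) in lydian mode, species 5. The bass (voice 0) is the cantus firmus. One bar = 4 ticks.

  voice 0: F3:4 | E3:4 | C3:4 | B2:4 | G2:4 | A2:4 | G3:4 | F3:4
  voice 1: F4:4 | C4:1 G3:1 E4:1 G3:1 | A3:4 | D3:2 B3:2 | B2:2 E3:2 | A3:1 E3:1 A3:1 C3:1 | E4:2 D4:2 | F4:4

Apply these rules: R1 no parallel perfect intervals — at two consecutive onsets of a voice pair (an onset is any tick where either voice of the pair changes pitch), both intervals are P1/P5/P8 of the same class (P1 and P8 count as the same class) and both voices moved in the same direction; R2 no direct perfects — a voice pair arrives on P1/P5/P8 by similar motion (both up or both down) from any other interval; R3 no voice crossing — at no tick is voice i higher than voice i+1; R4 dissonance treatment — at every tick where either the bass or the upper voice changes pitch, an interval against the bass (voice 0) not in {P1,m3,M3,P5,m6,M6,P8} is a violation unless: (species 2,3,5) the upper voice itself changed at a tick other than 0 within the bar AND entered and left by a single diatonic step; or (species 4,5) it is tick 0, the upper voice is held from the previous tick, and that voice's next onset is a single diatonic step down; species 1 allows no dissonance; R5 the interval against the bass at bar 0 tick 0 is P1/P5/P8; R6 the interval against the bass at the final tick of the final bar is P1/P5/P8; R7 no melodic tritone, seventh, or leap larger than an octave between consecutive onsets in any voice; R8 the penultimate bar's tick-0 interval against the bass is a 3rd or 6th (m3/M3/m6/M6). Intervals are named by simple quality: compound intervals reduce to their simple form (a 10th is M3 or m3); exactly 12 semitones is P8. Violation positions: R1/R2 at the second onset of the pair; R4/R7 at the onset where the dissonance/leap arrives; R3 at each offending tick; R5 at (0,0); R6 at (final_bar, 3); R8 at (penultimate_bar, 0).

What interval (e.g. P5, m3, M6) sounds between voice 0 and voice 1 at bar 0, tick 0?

P8

voice 0=F3 voice 1=F4 -> P8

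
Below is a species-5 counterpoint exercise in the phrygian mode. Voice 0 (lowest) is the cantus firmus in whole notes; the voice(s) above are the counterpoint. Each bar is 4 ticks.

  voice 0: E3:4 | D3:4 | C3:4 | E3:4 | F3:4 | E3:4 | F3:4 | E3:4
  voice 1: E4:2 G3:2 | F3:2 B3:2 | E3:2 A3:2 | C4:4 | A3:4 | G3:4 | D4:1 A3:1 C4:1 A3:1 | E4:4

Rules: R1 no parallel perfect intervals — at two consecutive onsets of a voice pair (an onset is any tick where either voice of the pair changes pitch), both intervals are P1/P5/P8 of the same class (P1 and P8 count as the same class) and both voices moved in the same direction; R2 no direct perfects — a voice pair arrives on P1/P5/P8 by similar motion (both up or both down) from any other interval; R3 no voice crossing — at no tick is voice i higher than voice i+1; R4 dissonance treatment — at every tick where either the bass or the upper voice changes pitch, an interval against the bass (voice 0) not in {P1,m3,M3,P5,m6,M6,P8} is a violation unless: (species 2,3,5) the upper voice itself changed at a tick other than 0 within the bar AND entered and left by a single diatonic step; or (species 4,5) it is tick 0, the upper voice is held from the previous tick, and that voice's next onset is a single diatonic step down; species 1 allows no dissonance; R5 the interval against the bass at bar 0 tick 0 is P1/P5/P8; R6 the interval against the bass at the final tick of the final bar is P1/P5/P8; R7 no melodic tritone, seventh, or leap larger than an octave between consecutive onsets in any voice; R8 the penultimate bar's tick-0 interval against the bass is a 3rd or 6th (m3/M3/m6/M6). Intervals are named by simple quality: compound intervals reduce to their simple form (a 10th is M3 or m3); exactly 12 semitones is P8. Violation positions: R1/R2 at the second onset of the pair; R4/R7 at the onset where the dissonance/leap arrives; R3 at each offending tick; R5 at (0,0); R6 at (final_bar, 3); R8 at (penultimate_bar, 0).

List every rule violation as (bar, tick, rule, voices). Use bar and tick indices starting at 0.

(1, 2, R7, (1,))

bar 0: v0=E3 v1=E4 downbeat P8
bar 1: v0=D3 v1=F3 downbeat m3
bar 2: v0=C3 v1=E3 downbeat M3
bar 3: v0=E3 v1=C4 downbeat m6
bar 4: v0=F3 v1=A3 downbeat M3
bar 5: v0=E3 v1=G3 downbeat m3
bar 6: v0=F3 v1=D4 downbeat M6
bar 7: v0=E3 v1=E4 downbeat P8
  -> R7 @ bar 1 tick 2 v(1,): F3->B3 leap 6st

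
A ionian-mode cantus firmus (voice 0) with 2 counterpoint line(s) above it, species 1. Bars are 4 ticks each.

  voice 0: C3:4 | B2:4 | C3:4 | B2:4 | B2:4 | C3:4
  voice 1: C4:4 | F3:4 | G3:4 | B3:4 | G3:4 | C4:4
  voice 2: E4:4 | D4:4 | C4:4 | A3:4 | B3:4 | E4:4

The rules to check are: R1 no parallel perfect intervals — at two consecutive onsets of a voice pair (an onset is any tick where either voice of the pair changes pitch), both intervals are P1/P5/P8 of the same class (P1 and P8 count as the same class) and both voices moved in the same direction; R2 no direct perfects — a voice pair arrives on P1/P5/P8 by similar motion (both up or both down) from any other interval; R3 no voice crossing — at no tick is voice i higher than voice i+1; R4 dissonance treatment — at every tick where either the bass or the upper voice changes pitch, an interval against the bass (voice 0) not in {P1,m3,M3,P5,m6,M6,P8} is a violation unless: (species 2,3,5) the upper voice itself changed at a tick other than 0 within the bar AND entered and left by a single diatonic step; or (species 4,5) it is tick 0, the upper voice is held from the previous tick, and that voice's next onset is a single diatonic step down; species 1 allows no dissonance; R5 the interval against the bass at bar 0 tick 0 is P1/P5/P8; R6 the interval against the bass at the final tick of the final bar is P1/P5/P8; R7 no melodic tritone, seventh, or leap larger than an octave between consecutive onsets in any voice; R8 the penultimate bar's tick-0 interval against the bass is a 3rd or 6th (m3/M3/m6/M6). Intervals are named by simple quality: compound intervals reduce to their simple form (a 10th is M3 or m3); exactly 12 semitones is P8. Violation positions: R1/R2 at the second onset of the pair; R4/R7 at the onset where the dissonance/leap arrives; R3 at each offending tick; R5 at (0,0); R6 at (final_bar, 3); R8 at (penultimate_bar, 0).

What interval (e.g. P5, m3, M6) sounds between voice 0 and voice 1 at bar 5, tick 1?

voice 0=C3 voice 1=C4 -> P8

P8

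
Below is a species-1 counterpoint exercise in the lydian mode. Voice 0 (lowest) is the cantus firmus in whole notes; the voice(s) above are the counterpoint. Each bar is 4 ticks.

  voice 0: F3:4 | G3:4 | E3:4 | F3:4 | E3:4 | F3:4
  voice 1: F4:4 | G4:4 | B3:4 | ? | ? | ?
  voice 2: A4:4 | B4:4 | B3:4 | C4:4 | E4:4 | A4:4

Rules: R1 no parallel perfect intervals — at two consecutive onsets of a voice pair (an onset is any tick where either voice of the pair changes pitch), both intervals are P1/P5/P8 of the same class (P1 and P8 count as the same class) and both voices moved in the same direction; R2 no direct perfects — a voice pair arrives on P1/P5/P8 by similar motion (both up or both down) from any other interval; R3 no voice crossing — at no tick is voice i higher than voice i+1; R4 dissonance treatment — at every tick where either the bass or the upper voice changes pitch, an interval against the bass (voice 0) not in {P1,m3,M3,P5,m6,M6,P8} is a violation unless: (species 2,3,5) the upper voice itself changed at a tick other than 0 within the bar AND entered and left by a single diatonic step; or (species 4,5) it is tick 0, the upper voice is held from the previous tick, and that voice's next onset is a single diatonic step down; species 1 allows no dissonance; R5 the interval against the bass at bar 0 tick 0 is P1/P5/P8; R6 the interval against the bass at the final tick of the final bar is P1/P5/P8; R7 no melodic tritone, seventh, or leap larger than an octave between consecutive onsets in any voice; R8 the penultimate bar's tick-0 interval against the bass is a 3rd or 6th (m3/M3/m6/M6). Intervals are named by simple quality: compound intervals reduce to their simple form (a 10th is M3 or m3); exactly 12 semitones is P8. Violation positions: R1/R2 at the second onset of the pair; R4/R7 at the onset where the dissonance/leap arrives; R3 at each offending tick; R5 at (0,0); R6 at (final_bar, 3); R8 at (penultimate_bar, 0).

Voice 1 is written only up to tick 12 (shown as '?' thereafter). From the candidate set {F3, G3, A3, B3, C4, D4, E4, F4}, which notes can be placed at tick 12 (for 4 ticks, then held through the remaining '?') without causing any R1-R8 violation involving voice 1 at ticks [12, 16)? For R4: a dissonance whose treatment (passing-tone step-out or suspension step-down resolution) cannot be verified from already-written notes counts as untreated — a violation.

{A3}

F3: violates R7
G3: violates R4
A3: legal
B3: violates R4
C4: violates R1
D4: violates R3
E4: violates R3,R4
F4: violates R2,R3,R7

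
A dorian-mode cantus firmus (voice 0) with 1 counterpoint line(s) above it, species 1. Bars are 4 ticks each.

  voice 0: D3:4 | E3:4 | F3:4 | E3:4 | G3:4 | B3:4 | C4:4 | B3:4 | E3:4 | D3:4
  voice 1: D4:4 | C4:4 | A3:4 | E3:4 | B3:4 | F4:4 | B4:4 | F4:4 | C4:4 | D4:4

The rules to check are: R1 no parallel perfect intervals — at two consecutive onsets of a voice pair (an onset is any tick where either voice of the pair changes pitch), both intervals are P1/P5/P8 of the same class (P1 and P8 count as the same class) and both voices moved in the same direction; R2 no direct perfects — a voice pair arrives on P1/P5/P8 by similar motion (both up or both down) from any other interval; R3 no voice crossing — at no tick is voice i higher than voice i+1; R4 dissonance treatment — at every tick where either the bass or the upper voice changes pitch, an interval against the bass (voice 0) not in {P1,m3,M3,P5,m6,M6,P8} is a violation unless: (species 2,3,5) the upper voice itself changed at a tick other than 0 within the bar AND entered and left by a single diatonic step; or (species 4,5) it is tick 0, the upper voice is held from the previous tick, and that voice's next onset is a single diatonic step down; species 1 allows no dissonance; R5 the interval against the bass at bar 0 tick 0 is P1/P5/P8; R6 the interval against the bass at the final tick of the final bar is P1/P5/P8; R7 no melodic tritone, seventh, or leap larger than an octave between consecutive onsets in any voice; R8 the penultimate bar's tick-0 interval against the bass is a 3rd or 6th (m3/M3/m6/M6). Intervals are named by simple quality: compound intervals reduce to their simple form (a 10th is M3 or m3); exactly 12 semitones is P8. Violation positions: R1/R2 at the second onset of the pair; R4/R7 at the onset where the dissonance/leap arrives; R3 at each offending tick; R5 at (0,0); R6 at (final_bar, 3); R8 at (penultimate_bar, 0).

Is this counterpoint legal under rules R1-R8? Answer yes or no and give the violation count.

No (7 violations)

bar 0: v0=D3 v1=D4 (P8)
bar 1: v0=E3 v1=C4 (m6)
bar 2: v0=F3 v1=A3 (M3)
bar 3: v0=E3 v1=E3 (P1)
bar 4: v0=G3 v1=B3 (M3)
bar 5: v0=B3 v1=F4 (TT)
bar 6: v0=C4 v1=B4 (M7)
bar 7: v0=B3 v1=F4 (TT)
bar 8: v0=E3 v1=C4 (m6)
bar 9: v0=D3 v1=D4 (P8)
  R2 @ bar3.0: F3/A3 M3 -> E3/E3 P1 similar
  R4 @ bar5.0: B3/F4 TT untreated
  R7 @ bar5.0: B3->F4 leap 6st
  R4 @ bar6.0: C4/B4 M7 untreated
  R7 @ bar6.0: F4->B4 leap 6st
  R4 @ bar7.0: B3/F4 TT untreated
  R7 @ bar7.0: B4->F4 leap 6st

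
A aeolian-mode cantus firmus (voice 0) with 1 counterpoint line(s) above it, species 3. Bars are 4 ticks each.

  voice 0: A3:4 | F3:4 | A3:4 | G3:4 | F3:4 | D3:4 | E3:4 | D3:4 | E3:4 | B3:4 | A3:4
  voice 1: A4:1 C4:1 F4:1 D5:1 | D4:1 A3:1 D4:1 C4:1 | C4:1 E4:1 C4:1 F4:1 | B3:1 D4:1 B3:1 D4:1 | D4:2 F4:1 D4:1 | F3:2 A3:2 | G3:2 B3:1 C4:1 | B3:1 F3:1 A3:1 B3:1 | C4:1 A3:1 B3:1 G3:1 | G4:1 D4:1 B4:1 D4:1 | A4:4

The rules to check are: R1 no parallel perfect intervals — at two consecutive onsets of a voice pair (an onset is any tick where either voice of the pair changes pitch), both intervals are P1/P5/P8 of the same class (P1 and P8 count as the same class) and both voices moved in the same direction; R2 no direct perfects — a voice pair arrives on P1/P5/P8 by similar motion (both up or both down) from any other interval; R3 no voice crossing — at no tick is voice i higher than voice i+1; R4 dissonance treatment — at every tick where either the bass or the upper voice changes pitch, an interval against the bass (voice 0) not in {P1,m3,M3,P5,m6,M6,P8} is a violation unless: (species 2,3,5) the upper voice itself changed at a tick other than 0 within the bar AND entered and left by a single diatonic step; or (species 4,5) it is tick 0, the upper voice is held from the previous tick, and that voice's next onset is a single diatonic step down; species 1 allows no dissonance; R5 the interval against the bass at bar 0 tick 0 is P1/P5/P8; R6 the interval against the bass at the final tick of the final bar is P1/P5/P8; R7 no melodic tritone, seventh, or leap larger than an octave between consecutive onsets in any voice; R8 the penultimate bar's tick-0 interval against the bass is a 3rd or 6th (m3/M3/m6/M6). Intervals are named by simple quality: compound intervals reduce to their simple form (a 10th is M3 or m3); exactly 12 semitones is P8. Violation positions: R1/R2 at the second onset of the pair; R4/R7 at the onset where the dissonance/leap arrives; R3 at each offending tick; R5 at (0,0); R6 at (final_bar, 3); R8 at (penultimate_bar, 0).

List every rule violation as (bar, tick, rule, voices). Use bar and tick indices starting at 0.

bar 0: v0=A3 v1=A4 downbeat P8
bar 1: v0=F3 v1=D4 downbeat M6
bar 2: v0=A3 v1=C4 downbeat m3
bar 3: v0=G3 v1=B3 downbeat M3
bar 4: v0=F3 v1=D4 downbeat M6
bar 5: v0=D3 v1=F3 downbeat m3
bar 6: v0=E3 v1=G3 downbeat m3
bar 7: v0=D3 v1=B3 downbeat M6
bar 8: v0=E3 v1=C4 downbeat m6
bar 9: v0=B3 v1=G4 downbeat m6
bar 10: v0=A3 v1=A4 downbeat P8
  -> R4 @ bar 0 tick 3 v(0, 1): A3/D5 P4 untreated
  -> R7 @ bar 3 tick 0 v(1,): F4->B3 leap 6st
  -> R7 @ bar 7 tick 1 v(1,): B3->F3 leap 6st
  -> R4 @ bar 8 tick 1 v(0, 1): E3/A3 P4 untreated

(0, 3, R4, (0, 1))
(3, 0, R7, (1,))
(7, 1, R7, (1,))
(8, 1, R4, (0, 1))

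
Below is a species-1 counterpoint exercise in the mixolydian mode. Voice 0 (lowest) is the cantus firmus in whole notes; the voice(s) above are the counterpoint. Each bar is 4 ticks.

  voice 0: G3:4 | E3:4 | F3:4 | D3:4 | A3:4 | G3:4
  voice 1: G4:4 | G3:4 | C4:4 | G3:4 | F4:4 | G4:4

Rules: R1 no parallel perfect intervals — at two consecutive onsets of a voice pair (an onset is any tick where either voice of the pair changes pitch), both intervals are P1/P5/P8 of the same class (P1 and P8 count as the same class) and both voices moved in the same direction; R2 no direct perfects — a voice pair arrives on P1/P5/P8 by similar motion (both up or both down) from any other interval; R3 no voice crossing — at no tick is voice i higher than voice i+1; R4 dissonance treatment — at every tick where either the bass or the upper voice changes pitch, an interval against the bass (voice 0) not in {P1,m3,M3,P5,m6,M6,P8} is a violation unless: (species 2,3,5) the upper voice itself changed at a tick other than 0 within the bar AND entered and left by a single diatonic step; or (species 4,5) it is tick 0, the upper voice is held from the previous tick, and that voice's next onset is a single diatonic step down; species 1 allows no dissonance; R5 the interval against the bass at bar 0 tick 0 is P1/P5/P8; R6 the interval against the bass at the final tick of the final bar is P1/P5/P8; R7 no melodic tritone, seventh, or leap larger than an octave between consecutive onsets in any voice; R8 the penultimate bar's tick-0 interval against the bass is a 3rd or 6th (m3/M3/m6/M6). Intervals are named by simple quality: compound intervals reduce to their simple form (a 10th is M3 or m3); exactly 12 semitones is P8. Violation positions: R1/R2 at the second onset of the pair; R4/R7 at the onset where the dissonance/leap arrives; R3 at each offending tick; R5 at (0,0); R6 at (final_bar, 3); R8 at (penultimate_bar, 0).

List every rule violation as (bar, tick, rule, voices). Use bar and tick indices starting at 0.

(2, 0, R2, (0, 1))
(3, 0, R4, (0, 1))
(4, 0, R7, (1,))

bar 0: v0=G3 v1=G4 downbeat P8
bar 1: v0=E3 v1=G3 downbeat m3
bar 2: v0=F3 v1=C4 downbeat P5
bar 3: v0=D3 v1=G3 downbeat P4
bar 4: v0=A3 v1=F4 downbeat m6
bar 5: v0=G3 v1=G4 downbeat P8
  -> R2 @ bar 2 tick 0 v(0, 1): E3/G3 m3 -> F3/C4 P5 similar
  -> R4 @ bar 3 tick 0 v(0, 1): D3/G3 P4 untreated
  -> R7 @ bar 4 tick 0 v(1,): G3->F4 leap 10st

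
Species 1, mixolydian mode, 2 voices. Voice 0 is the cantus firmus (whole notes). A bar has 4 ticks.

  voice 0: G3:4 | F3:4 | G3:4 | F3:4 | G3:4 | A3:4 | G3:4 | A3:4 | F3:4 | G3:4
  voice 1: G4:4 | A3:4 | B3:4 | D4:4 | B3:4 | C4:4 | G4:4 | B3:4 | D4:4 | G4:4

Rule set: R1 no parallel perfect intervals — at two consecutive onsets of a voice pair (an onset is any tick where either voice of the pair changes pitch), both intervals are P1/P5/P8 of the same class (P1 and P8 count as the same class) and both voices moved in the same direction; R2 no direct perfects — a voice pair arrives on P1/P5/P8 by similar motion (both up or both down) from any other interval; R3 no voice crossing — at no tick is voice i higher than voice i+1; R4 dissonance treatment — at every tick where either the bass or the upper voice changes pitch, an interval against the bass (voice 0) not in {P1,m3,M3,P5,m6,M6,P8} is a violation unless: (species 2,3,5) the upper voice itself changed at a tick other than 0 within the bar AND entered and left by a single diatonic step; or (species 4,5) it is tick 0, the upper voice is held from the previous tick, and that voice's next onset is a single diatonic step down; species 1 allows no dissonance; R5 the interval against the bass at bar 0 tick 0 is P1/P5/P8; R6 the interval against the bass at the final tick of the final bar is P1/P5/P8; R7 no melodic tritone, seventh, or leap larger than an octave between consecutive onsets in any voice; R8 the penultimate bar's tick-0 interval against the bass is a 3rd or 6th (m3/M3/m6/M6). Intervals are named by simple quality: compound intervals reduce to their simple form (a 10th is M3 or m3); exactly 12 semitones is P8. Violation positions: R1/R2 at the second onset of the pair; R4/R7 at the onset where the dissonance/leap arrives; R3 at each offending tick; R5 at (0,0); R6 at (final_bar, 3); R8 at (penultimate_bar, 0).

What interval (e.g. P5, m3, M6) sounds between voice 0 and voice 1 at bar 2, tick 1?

M3

voice 0=G3 voice 1=B3 -> M3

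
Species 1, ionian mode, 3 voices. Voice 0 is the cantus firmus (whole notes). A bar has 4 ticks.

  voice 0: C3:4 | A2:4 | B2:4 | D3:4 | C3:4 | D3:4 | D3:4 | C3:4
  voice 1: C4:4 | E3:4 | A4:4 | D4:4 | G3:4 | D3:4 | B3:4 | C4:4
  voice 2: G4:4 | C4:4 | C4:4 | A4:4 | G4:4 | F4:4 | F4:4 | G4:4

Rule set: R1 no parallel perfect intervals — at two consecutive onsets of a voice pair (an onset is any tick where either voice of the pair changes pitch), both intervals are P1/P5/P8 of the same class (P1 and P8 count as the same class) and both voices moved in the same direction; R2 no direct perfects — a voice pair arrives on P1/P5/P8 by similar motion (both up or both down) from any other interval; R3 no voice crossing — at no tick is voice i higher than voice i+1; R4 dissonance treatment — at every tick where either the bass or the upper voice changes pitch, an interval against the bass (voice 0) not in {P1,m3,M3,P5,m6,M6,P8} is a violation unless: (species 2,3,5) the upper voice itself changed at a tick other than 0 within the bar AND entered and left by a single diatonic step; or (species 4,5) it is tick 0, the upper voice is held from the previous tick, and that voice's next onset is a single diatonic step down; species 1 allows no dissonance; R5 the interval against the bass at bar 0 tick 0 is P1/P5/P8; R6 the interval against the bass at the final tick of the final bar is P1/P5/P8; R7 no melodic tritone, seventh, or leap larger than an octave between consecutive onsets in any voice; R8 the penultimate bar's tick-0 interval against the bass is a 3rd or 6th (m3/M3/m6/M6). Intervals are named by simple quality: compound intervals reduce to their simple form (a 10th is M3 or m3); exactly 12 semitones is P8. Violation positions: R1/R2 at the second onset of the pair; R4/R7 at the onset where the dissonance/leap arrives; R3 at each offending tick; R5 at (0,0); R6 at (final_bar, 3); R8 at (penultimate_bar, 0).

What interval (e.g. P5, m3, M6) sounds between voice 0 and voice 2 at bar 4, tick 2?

P5

voice 0=C3 voice 2=G4 -> P5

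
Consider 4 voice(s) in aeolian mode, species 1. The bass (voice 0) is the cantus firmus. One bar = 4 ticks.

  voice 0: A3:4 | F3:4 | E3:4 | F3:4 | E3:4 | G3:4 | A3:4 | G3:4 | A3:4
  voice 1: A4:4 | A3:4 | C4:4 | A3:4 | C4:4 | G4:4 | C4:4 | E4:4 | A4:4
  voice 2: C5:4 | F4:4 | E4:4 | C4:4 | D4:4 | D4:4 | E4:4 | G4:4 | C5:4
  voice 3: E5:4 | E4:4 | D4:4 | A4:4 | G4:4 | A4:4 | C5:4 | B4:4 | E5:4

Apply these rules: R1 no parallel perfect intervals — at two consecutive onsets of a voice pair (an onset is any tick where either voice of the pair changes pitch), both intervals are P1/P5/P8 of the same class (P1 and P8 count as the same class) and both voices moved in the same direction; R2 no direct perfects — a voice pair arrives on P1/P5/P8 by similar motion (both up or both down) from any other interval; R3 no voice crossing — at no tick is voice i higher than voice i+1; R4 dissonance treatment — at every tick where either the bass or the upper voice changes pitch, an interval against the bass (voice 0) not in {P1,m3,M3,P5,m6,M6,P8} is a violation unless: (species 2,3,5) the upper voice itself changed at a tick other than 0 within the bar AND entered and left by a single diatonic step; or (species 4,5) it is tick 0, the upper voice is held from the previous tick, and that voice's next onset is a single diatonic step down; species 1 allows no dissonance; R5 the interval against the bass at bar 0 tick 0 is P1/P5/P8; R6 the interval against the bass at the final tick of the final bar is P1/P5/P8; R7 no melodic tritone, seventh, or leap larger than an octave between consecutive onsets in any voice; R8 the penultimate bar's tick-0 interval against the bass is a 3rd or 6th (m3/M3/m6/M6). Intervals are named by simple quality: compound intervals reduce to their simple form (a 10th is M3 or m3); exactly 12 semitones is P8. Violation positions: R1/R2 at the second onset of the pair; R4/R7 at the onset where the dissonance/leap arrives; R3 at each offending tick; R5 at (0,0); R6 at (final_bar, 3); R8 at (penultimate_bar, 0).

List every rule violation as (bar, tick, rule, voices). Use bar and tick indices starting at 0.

(0, 0, R5, (0, 2))
(1, 0, R1, (1, 3))
(1, 0, R2, (0, 2))
(1, 0, R3, (2, 3))
(1, 0, R4, (0, 3))
(1, 1, R3, (2, 3))
(1, 2, R3, (2, 3))
(1, 3, R3, (2, 3))
(2, 0, R1, (0, 2))
(2, 0, R3, (2, 3))
(2, 0, R4, (0, 3))
(2, 1, R3, (2, 3))
(2, 2, R3, (2, 3))
(2, 3, R3, (2, 3))
(4, 0, R4, (0, 2))
(5, 0, R2, (0, 1))
(5, 0, R3, (1, 2))
(5, 0, R4, (0, 3))
(5, 1, R3, (1, 2))
(5, 2, R3, (1, 2))
(5, 3, R3, (1, 2))
(6, 0, R1, (0, 2))
(7, 0, R8, (0, 2))
(8, 0, R1, (1, 3))
(8, 0, R2, (0, 1))
(8, 0, R2, (0, 3))
(8, 3, R6, (0, 2))

bar 0: v0=A3 v1=A4 v2=C5 v3=E5 downbeat P5
bar 1: v0=F3 v1=A3 v2=F4 v3=E4 downbeat M7
bar 2: v0=E3 v1=C4 v2=E4 v3=D4 downbeat m7
bar 3: v0=F3 v1=A3 v2=C4 v3=A4 downbeat M3
bar 4: v0=E3 v1=C4 v2=D4 v3=G4 downbeat m3
bar 5: v0=G3 v1=G4 v2=D4 v3=A4 downbeat M2
bar 6: v0=A3 v1=C4 v2=E4 v3=C5 downbeat m3
bar 7: v0=G3 v1=E4 v2=G4 v3=B4 downbeat M3
bar 8: v0=A3 v1=A4 v2=C5 v3=E5 downbeat P5
  -> R5 @ bar 0 tick 0 v(0, 2): opens on m3
  -> R1 @ bar 1 tick 0 v(1, 3): A4/E5 P5 -> A3/E4 P5 similar
  -> R2 @ bar 1 tick 0 v(0, 2): A3/C5 m3 -> F3/F4 P8 similar
  -> R3 @ bar 1 tick 0 v(2, 3): F4 above E4
  -> R4 @ bar 1 tick 0 v(0, 3): F3/E4 M7 untreated
  -> R3 @ bar 1 tick 1 v(2, 3): F4 above E4
  -> R3 @ bar 1 tick 2 v(2, 3): F4 above E4
  -> R3 @ bar 1 tick 3 v(2, 3): F4 above E4
  -> R1 @ bar 2 tick 0 v(0, 2): F3/F4 P8 -> E3/E4 P8 similar
  -> R3 @ bar 2 tick 0 v(2, 3): E4 above D4
  -> R4 @ bar 2 tick 0 v(0, 3): E3/D4 m7 untreated
  -> R3 @ bar 2 tick 1 v(2, 3): E4 above D4
  -> R3 @ bar 2 tick 2 v(2, 3): E4 above D4
  -> R3 @ bar 2 tick 3 v(2, 3): E4 above D4
  -> R4 @ bar 4 tick 0 v(0, 2): E3/D4 m7 untreated
  -> R2 @ bar 5 tick 0 v(0, 1): E3/C4 m6 -> G3/G4 P8 similar
  -> R3 @ bar 5 tick 0 v(1, 2): G4 above D4
  -> R4 @ bar 5 tick 0 v(0, 3): G3/A4 M2 untreated
  -> R3 @ bar 5 tick 1 v(1, 2): G4 above D4
  -> R3 @ bar 5 tick 2 v(1, 2): G4 above D4
  -> R3 @ bar 5 tick 3 v(1, 2): G4 above D4
  -> R1 @ bar 6 tick 0 v(0, 2): G3/D4 P5 -> A3/E4 P5 similar
  -> R8 @ bar 7 tick 0 v(0, 2): penult P8 not 3rd/6th
  -> R1 @ bar 8 tick 0 v(1, 3): E4/B4 P5 -> A4/E5 P5 similar
  -> R2 @ bar 8 tick 0 v(0, 1): G3/E4 M6 -> A3/A4 P8 similar
  -> R2 @ bar 8 tick 0 v(0, 3): G3/B4 M3 -> A3/E5 P5 similar
  -> R6 @ bar 8 tick 3 v(0, 2): closes on m3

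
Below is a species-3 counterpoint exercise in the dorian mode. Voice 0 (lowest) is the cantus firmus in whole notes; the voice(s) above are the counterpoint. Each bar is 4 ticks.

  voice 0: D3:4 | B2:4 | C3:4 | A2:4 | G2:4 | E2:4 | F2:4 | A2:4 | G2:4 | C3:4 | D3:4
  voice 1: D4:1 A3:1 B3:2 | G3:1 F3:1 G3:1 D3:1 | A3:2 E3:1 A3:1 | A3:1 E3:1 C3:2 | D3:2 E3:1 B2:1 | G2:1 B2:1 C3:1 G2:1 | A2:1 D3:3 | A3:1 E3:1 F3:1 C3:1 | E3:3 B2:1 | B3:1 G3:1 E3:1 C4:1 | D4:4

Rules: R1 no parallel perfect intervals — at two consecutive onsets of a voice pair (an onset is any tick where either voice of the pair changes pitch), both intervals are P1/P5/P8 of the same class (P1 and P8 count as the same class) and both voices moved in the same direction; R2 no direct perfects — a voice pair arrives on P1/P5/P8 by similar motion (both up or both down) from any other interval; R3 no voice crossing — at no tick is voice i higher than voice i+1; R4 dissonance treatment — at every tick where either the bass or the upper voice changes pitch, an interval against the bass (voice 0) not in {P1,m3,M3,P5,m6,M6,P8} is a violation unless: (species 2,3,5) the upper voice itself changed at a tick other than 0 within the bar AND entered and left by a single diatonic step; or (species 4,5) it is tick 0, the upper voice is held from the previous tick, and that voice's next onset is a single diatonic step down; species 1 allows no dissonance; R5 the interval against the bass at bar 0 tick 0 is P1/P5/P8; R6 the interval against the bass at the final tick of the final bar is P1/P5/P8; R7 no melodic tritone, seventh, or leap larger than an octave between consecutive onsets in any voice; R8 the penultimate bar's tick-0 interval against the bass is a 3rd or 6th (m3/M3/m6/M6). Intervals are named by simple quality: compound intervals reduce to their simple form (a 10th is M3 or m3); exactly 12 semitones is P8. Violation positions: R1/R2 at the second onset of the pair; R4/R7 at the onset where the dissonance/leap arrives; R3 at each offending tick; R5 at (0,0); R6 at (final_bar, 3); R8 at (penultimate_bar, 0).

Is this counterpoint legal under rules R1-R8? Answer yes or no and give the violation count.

bar 0: v0=D3 v1=D4 (P8)
bar 1: v0=B2 v1=G3 (m6)
bar 2: v0=C3 v1=A3 (M6)
bar 3: v0=A2 v1=A3 (P8)
bar 4: v0=G2 v1=D3 (P5)
bar 5: v0=E2 v1=G2 (m3)
bar 6: v0=F2 v1=A2 (M3)
bar 7: v0=A2 v1=A3 (P8)
bar 8: v0=G2 v1=E3 (M6)
bar 9: v0=C3 v1=B3 (M7)
bar 10: v0=D3 v1=D4 (P8)
  R2 @ bar7.0: F2/D3 M6 -> A2/A3 P8 similar
  R4 @ bar9.0: C3/B3 M7 untreated
  R8 @ bar9.0: penult M7 not 3rd/6th
  R1 @ bar10.0: C3/C4 P8 -> D3/D4 P8 similar

No (4 violations)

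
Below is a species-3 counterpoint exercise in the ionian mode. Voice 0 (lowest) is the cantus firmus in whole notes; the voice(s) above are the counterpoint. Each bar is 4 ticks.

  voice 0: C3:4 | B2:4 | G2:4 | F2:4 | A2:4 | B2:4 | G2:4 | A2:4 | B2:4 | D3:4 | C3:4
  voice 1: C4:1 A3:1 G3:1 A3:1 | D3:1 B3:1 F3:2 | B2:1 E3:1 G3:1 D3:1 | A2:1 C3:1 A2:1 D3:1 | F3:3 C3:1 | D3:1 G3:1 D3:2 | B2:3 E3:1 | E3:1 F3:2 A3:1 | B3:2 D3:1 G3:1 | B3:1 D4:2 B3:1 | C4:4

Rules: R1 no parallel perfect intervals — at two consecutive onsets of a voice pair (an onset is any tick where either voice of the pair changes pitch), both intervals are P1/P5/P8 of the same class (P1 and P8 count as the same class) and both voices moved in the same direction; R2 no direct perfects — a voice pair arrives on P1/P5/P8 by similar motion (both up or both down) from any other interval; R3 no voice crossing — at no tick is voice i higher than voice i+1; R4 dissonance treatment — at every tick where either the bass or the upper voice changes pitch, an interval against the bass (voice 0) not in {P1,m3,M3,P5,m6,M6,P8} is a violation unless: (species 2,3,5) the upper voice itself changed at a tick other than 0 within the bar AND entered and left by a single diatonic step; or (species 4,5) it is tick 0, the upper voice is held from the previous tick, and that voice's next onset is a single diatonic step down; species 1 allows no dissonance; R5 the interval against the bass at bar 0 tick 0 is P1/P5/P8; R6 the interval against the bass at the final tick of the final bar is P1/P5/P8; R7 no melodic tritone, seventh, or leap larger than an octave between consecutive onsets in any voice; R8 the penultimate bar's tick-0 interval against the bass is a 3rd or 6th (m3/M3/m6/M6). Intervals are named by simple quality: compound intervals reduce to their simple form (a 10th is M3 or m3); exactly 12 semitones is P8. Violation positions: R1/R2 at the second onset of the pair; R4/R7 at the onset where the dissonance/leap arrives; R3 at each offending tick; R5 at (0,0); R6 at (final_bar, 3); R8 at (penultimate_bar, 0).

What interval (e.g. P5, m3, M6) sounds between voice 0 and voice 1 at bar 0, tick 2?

P5

voice 0=C3 voice 1=G3 -> P5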